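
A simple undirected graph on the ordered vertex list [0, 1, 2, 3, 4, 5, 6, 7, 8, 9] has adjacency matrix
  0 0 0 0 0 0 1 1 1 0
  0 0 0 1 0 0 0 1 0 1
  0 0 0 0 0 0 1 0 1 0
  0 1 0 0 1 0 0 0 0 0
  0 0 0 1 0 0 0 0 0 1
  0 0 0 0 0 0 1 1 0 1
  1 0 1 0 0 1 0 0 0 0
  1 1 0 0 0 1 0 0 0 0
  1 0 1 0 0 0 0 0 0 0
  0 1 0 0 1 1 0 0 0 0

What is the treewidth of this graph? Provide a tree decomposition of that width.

Each bag holds 3 vertices, so the decomposition has width 2, which upper-bounds the treewidth. For the lower bound, G contains the cycle 2–8–0–6–2, so G is not a forest; only forests have treewidth ≤ 1, hence tw(G) ≥ 2. The upper and lower bounds meet at 2, so that is the treewidth.

Treewidth 2.
One optimal decomposition is:
Bags: B1 = {2, 6, 8}  B2 = {0, 6, 8}  B3 = {0, 5, 6}  B4 = {0, 5, 7}  B5 = {5, 7, 9}  B6 = {1, 7, 9}  B7 = {1, 4, 9}  B8 = {1, 3, 4}
Tree: B1–B2, B2–B3, B3–B4, B4–B5, B5–B6, B6–B7, B7–B8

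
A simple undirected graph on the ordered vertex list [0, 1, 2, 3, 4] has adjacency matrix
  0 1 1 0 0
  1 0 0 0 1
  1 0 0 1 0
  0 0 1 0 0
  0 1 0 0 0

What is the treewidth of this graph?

1

A width-1 tree decomposition is:
Bags: B1 = {2, 3}  B2 = {0, 2}  B3 = {0, 1}  B4 = {1, 4}
Tree: B1–B2, B2–B3, B3–B4
Every bag has size at most 2, so the width is 2 − 1 = 1 and tw(G) ≤ 1. G has an edge, so its treewidth is at least 1. Therefore the treewidth is 1.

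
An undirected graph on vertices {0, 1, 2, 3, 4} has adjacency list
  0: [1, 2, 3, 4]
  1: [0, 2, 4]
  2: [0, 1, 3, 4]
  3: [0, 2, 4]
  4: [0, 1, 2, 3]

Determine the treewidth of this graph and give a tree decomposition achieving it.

Each bag holds 4 vertices, so the decomposition has width 3, which upper-bounds the treewidth. For the lower bound, the 4 vertices {0, 1, 2, 4} are pairwise adjacent, and any tree decomposition puts a clique entirely inside one bag — forcing width ≥ 3. Hence tw(G) = 3 exactly.

Treewidth 3.
Bags: B1 = {0, 2, 3, 4}  B2 = {0, 1, 2, 4}
Tree: B1–B2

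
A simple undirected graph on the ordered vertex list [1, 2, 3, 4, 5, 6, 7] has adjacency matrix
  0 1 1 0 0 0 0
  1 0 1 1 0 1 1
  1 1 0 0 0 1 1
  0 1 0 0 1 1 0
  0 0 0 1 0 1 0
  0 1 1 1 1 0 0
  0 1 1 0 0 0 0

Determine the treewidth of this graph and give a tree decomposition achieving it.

Every bag has size at most 3, so the width is 3 − 1 = 2 and tw(G) ≤ 2. Conversely, {1, 2, 3} is a clique of size 3, and the vertices of any clique must share a bag in every tree decomposition; so some bag has ≥ 3 vertices and tw(G) ≥ 2. The upper and lower bounds meet at 2, so that is the treewidth.

Treewidth 2.
One optimal decomposition is:
Bags: B1 = {2, 3, 6}  B2 = {2, 4, 6}  B3 = {4, 5, 6}  B4 = {1, 2, 3}  B5 = {2, 3, 7}
Tree: B1–B2, B2–B3, B1–B4, B1–B5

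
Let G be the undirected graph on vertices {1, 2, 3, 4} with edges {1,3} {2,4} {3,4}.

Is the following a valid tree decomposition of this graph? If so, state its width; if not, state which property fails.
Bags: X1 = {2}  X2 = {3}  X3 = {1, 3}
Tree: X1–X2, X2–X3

A tree decomposition must satisfy three properties: every vertex lies in some bag; for every edge, both endpoints lie together in some bag; and for every vertex, the bags containing it form a connected subtree. Here vertex 4 appears in no bag, so the decomposition is invalid.

No — vertex 4 appears in no bag.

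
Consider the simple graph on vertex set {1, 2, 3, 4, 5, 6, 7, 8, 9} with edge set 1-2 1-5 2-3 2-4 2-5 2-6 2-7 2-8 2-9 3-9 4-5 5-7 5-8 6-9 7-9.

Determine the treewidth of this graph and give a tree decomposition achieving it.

Treewidth 2.
Bags: B1 = {2, 5, 7}  B2 = {2, 7, 9}  B3 = {1, 2, 5}  B4 = {2, 6, 9}  B5 = {2, 4, 5}  B6 = {2, 5, 8}  B7 = {2, 3, 9}
Tree: B1–B2, B1–B3, B2–B4, B1–B5, B3–B6, B4–B7

Each bag holds 3 vertices, so the decomposition has width 2, which upper-bounds the treewidth. For the lower bound, the 3 vertices {2, 3, 9} are pairwise adjacent, and any tree decomposition puts a clique entirely inside one bag — forcing width ≥ 2. Therefore the treewidth is 2.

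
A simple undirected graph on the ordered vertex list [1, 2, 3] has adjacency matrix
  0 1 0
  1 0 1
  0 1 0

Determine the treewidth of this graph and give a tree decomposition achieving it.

Every bag has size at most 2, so the width is 2 − 1 = 1 and tw(G) ≤ 1. G has an edge, so its treewidth is at least 1. The upper and lower bounds meet at 1, so that is the treewidth.

Treewidth 1.
Bags: B1 = {1, 2}  B2 = {2, 3}
Tree: B1–B2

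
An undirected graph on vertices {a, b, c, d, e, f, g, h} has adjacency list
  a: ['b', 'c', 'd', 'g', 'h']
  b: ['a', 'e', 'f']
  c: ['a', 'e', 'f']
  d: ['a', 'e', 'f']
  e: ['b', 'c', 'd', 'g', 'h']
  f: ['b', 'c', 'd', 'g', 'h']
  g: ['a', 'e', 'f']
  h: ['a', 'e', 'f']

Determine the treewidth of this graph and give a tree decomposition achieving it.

Every bag has size at most 4, so the width is 4 − 1 = 3 and tw(G) ≤ 3. For the lower bound: the 4 vertex sets {a,d}, {f,g}, {e}, {c} are disjoint, each induces a connected subgraph, and every pair is joined by at least one edge of G. Contracting each set to a single vertex therefore yields K_{4} as a minor, and since treewidth is minor-monotone, tw(G) ≥ tw(K_{4}) = 3. Hence tw(G) = 3 exactly.

Treewidth 3.
One such decomposition:
Bags: B1 = {a, d, e, f}  B2 = {a, e, f, g}  B3 = {a, c, e, f}  B4 = {a, b, e, f}  B5 = {a, e, f, h}
Tree: B1–B2, B2–B3, B3–B4, B4–B5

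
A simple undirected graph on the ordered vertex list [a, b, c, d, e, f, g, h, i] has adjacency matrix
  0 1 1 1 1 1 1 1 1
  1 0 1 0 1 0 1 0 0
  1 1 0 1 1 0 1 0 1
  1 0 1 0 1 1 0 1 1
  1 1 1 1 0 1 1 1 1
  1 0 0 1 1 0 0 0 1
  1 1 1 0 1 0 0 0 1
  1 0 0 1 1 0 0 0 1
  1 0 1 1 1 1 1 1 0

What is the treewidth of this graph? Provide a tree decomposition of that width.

Each bag holds 5 vertices, so the decomposition has width 4, which upper-bounds the treewidth. For the lower bound, the 5 vertices {a, b, c, e, g} are pairwise adjacent, and any tree decomposition puts a clique entirely inside one bag — forcing width ≥ 4. The upper and lower bounds meet at 4, so that is the treewidth.

Treewidth 4.
Bags: B1 = {a, c, e, g, i}  B2 = {a, c, d, e, i}  B3 = {a, b, c, e, g}  B4 = {a, d, e, h, i}  B5 = {a, d, e, f, i}
Tree: B1–B2, B1–B3, B2–B4, B4–B5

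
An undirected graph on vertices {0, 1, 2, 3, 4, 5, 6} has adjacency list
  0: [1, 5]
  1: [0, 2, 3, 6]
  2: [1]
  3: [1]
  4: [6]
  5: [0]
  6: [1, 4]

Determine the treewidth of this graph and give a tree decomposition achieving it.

Every bag has size at most 2, so the width is 2 − 1 = 1 and tw(G) ≤ 1. Any graph with an edge has treewidth ≥ 1, and G has the edge 6–1. Hence tw(G) = 1 exactly.

Treewidth 1.
One optimal decomposition is:
Bags: B1 = {1, 6}  B2 = {4, 6}  B3 = {1, 2}  B4 = {0, 1}  B5 = {0, 5}  B6 = {1, 3}
Tree: B1–B2, B1–B3, B3–B4, B4–B5, B1–B6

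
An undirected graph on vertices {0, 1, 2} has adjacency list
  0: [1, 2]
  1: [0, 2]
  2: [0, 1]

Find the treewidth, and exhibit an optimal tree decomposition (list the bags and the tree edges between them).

Treewidth 2.
One such decomposition:
Bags: B1 = {0, 1, 2}
Tree: (single bag)

A single bag containing all 3 vertices is trivially a valid decomposition of width 2. Conversely, {0, 1, 2} is a clique of size 3, and the vertices of any clique must share a bag in every tree decomposition; so some bag has ≥ 3 vertices and tw(G) ≥ 2. The upper and lower bounds meet at 2, so that is the treewidth.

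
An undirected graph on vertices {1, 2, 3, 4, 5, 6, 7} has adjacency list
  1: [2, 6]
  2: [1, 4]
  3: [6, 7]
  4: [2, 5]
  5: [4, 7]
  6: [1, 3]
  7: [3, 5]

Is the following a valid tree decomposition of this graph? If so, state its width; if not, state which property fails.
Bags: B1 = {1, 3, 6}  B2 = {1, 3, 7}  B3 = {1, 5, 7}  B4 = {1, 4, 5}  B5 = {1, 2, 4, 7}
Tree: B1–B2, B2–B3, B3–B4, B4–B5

No — bags containing vertex 7 are not connected in the tree.

A tree decomposition must satisfy three properties: every vertex lies in some bag; for every edge, both endpoints lie together in some bag; and for every vertex, the bags containing it form a connected subtree. Here bags containing vertex 7 are not connected in the tree, so the decomposition is invalid.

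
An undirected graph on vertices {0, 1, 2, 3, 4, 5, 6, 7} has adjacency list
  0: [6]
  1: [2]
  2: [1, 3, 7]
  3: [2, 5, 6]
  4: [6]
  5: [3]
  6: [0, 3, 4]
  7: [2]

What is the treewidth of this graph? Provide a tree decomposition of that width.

Treewidth 1.
One such decomposition:
Bags: B1 = {3, 6}  B2 = {4, 6}  B3 = {2, 3}  B4 = {0, 6}  B5 = {3, 5}  B6 = {1, 2}  B7 = {2, 7}
Tree: B1–B2, B1–B3, B2–B4, B3–B5, B3–B6, B6–B7

Each bag holds 2 vertices, so the decomposition has width 1, which upper-bounds the treewidth. Since G has at least one edge (e.g. 6–3), it is not an edgeless graph, so tw(G) ≥ 1. The upper and lower bounds meet at 1, so that is the treewidth.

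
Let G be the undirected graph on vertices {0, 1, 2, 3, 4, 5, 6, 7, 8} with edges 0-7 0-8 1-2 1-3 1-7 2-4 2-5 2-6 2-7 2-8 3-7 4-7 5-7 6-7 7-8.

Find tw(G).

2

A width-2 tree decomposition is:
Bags: B1 = {2, 7, 8}  B2 = {1, 2, 7}  B3 = {2, 5, 7}  B4 = {2, 4, 7}  B5 = {1, 3, 7}  B6 = {0, 7, 8}  B7 = {2, 6, 7}
Tree: B1–B2, B2–B3, B2–B4, B2–B5, B1–B6, B2–B7
Every bag has size at most 3, so the width is 3 − 1 = 2 and tw(G) ≤ 2. For the lower bound, the 3 vertices {0, 7, 8} are pairwise adjacent, and any tree decomposition puts a clique entirely inside one bag — forcing width ≥ 2. Combining the bounds, tw(G) = 2.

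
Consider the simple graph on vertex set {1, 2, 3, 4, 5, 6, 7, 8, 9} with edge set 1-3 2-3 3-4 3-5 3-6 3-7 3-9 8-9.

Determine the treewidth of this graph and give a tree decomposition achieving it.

The largest bag has 2 vertices, giving width 1; this decomposition certifies tw(G) ≤ 1. G has an edge, so its treewidth is at least 1. The upper and lower bounds meet at 1, so that is the treewidth.

Treewidth 1.
One optimal decomposition is:
Bags: B1 = {3, 6}  B2 = {1, 3}  B3 = {3, 9}  B4 = {8, 9}  B5 = {3, 7}  B6 = {2, 3}  B7 = {3, 5}  B8 = {3, 4}
Tree: B1–B2, B2–B3, B3–B4, B1–B5, B1–B6, B6–B7, B2–B8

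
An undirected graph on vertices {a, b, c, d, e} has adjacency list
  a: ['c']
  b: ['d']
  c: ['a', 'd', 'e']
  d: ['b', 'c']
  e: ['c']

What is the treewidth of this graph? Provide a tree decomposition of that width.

Treewidth 1.
One optimal decomposition is:
Bags: B1 = {a, c}  B2 = {c, e}  B3 = {c, d}  B4 = {b, d}
Tree: B1–B2, B2–B3, B3–B4

Every bag has size at most 2, so the width is 2 − 1 = 1 and tw(G) ≤ 1. Since G has at least one edge (e.g. c–a), it is not an edgeless graph, so tw(G) ≥ 1. Therefore the treewidth is 1.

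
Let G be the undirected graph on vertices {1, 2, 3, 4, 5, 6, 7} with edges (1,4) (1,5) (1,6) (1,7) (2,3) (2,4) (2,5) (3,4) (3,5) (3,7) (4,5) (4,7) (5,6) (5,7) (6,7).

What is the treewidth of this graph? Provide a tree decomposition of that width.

The largest bag has 4 vertices, giving width 3; this decomposition certifies tw(G) ≤ 3. On the other hand G contains the 4-clique {1, 4, 5, 7}. A clique must lie in a single bag of any decomposition, so no decomposition can have width below 3. Combining the bounds, tw(G) = 3.

Treewidth 3.
Bags: B1 = {1, 5, 6, 7}  B2 = {1, 4, 5, 7}  B3 = {3, 4, 5, 7}  B4 = {2, 3, 4, 5}
Tree: B1–B2, B2–B3, B3–B4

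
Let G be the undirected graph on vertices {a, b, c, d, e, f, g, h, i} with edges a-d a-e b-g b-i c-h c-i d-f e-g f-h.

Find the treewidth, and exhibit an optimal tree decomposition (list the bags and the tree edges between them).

Each bag holds 3 vertices, so the decomposition has width 2, which upper-bounds the treewidth. Since i–b–g–e–a–d–f–h–c–i is a cycle in G, G is not acyclic. Forests are exactly the graphs of treewidth ≤ 1, so tw(G) ≥ 2. Therefore the treewidth is 2.

Treewidth 2.
One optimal decomposition is:
Bags: B1 = {b, g, i}  B2 = {e, g, i}  B3 = {a, e, i}  B4 = {a, d, i}  B5 = {d, f, i}  B6 = {f, h, i}  B7 = {c, h, i}
Tree: B1–B2, B2–B3, B3–B4, B4–B5, B5–B6, B6–B7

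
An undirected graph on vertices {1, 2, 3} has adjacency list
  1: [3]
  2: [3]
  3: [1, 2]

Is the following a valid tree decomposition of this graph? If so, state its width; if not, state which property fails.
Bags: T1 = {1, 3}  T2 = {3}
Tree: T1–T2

No — vertex 2 appears in no bag.

A tree decomposition must satisfy three properties: every vertex lies in some bag; for every edge, both endpoints lie together in some bag; and for every vertex, the bags containing it form a connected subtree. Here vertex 2 appears in no bag, so the decomposition is invalid.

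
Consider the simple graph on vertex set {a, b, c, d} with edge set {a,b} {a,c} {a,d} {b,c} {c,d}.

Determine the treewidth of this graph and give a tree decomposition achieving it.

Each bag holds 3 vertices, so the decomposition has width 2, which upper-bounds the treewidth. On the other hand G contains the 3-clique {a, c, d}. A clique must lie in a single bag of any decomposition, so no decomposition can have width below 2. Therefore the treewidth is 2.

Treewidth 2.
Bags: B1 = {a, b, c}  B2 = {a, c, d}
Tree: B1–B2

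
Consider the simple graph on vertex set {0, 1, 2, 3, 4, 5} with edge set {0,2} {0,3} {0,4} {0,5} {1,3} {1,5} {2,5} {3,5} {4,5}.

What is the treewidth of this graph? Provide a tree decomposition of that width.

Treewidth 2.
One such decomposition:
Bags: B1 = {0, 3, 5}  B2 = {1, 3, 5}  B3 = {0, 4, 5}  B4 = {0, 2, 5}
Tree: B1–B2, B1–B3, B1–B4

The largest bag has 3 vertices, giving width 2; this decomposition certifies tw(G) ≤ 2. For the lower bound, the 3 vertices {0, 2, 5} are pairwise adjacent, and any tree decomposition puts a clique entirely inside one bag — forcing width ≥ 2. Combining the bounds, tw(G) = 2.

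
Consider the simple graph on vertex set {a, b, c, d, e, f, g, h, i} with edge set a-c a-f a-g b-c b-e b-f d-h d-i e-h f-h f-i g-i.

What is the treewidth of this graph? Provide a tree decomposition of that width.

Treewidth 3.
One optimal decomposition is:
Bags: B1 = {a, d, g, i}  B2 = {a, d, f, i}  B3 = {a, d, f, h}  B4 = {a, c, f, h}  B5 = {b, c, f, h}  B6 = {b, c, e, h}
Tree: B1–B2, B2–B3, B3–B4, B4–B5, B5–B6

The largest bag has 4 vertices, giving width 3; this decomposition certifies tw(G) ≤ 3. For the lower bound: the 4 vertex sets {d,g,i}, {a}, {f}, {b,c,e,h} are disjoint, each induces a connected subgraph, and every pair is joined by at least one edge of G. Contracting each set to a single vertex therefore yields K_{4} as a minor, and since treewidth is minor-monotone, tw(G) ≥ tw(K_{4}) = 3. Therefore the treewidth is 3.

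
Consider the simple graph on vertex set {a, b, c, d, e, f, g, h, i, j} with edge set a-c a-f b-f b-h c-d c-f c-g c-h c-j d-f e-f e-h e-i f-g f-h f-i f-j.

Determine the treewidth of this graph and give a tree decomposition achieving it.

Treewidth 2.
One optimal decomposition is:
Bags: B1 = {b, f, h}  B2 = {e, f, h}  B3 = {c, f, h}  B4 = {e, f, i}  B5 = {c, d, f}  B6 = {c, f, j}  B7 = {a, c, f}  B8 = {c, f, g}
Tree: B1–B2, B1–B3, B2–B4, B3–B5, B3–B6, B5–B7, B7–B8

The largest bag has 3 vertices, giving width 2; this decomposition certifies tw(G) ≤ 2. On the other hand G contains the 3-clique {e, f, h}. A clique must lie in a single bag of any decomposition, so no decomposition can have width below 2. The upper and lower bounds meet at 2, so that is the treewidth.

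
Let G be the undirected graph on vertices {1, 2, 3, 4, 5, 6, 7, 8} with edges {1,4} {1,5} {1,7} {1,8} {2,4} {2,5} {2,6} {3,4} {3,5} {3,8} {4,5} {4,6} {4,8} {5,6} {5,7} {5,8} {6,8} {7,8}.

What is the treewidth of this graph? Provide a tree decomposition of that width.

Treewidth 3.
Bags: B1 = {1, 4, 5, 8}  B2 = {1, 5, 7, 8}  B3 = {4, 5, 6, 8}  B4 = {2, 4, 5, 6}  B5 = {3, 4, 5, 8}
Tree: B1–B2, B1–B3, B3–B4, B3–B5

The largest bag has 4 vertices, giving width 3; this decomposition certifies tw(G) ≤ 3. On the other hand G contains the 4-clique {1, 4, 5, 8}. A clique must lie in a single bag of any decomposition, so no decomposition can have width below 3. Combining the bounds, tw(G) = 3.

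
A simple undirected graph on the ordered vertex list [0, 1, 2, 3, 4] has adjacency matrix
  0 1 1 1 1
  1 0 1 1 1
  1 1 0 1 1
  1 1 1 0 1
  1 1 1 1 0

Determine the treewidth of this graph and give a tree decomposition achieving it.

With just one bag of size 5, the width is 5 − 1 = 4, so tw(G) ≤ 4. On the other hand G contains the 5-clique {0, 1, 2, 3, 4}. A clique must lie in a single bag of any decomposition, so no decomposition can have width below 4. Therefore the treewidth is 4.

Treewidth 4.
Bags: B1 = {0, 1, 2, 3, 4}
Tree: (single bag)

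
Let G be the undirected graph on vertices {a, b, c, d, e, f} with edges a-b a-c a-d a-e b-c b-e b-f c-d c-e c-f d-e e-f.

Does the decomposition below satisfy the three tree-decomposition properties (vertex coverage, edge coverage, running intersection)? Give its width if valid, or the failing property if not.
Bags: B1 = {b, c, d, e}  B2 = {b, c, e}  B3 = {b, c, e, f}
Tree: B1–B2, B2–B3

A tree decomposition must satisfy three properties: every vertex lies in some bag; for every edge, both endpoints lie together in some bag; and for every vertex, the bags containing it form a connected subtree. Here vertex a appears in no bag, so the decomposition is invalid.

No — vertex a appears in no bag.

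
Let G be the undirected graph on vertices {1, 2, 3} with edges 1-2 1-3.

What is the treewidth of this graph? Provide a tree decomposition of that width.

The largest bag has 2 vertices, giving width 1; this decomposition certifies tw(G) ≤ 1. G has an edge, so its treewidth is at least 1. Hence tw(G) = 1 exactly.

Treewidth 1.
One such decomposition:
Bags: B1 = {1, 3}  B2 = {1, 2}
Tree: B1–B2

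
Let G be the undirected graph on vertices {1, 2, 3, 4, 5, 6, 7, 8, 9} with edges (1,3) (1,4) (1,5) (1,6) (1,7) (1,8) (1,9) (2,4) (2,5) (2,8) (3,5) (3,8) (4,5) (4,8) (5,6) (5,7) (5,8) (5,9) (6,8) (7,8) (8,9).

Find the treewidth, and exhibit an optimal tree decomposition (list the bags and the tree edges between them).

The largest bag has 4 vertices, giving width 3; this decomposition certifies tw(G) ≤ 3. For the lower bound, the 4 vertices {1, 3, 5, 8} are pairwise adjacent, and any tree decomposition puts a clique entirely inside one bag — forcing width ≥ 3. Therefore the treewidth is 3.

Treewidth 3.
One optimal decomposition is:
Bags: B1 = {1, 4, 5, 8}  B2 = {1, 3, 5, 8}  B3 = {2, 4, 5, 8}  B4 = {1, 5, 7, 8}  B5 = {1, 5, 6, 8}  B6 = {1, 5, 8, 9}
Tree: B1–B2, B1–B3, B2–B4, B1–B5, B4–B6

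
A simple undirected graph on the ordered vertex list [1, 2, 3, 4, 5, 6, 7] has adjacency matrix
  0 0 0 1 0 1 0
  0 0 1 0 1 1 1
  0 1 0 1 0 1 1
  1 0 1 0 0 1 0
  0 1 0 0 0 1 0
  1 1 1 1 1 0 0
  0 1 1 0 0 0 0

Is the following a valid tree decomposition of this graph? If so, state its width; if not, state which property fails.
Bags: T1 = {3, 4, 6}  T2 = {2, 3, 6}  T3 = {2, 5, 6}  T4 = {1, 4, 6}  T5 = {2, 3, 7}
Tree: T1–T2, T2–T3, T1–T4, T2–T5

Yes; width 2.

Every vertex of G appears in some bag (union = {1, 2, 3, 4, 5, 6, 7}); every edge is covered by a bag; and for each vertex v the set of bags containing v is connected in the bag tree. The decomposition is therefore valid. The largest bag has 3 vertices, so the width is 2.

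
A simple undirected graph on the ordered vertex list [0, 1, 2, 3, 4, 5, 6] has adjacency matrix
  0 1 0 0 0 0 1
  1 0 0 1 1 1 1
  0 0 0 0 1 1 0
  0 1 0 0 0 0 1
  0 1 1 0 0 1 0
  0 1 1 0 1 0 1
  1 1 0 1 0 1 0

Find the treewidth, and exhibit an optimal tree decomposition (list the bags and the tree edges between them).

Treewidth 2.
Bags: B1 = {1, 4, 5}  B2 = {2, 4, 5}  B3 = {1, 5, 6}  B4 = {0, 1, 6}  B5 = {1, 3, 6}
Tree: B1–B2, B1–B3, B3–B4, B4–B5

Each bag holds 3 vertices, so the decomposition has width 2, which upper-bounds the treewidth. For the lower bound, the 3 vertices {1, 4, 5} are pairwise adjacent, and any tree decomposition puts a clique entirely inside one bag — forcing width ≥ 2. Therefore the treewidth is 2.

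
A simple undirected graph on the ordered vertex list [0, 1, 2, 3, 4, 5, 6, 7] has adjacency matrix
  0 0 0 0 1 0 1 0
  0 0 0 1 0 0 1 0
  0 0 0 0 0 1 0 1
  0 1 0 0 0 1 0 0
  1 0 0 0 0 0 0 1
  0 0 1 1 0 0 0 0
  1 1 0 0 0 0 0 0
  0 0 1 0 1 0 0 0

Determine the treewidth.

2

A width-2 tree decomposition is:
Bags: B1 = {0, 4, 7}  B2 = {0, 2, 7}  B3 = {0, 2, 5}  B4 = {0, 3, 5}  B5 = {0, 1, 3}  B6 = {0, 1, 6}
Tree: B1–B2, B2–B3, B3–B4, B4–B5, B5–B6
Each bag holds 3 vertices, so the decomposition has width 2, which upper-bounds the treewidth. The edges 0–4–7–2–5–3–1–6–0 form a cycle, so G is not a tree and its treewidth is at least 2. The upper and lower bounds meet at 2, so that is the treewidth.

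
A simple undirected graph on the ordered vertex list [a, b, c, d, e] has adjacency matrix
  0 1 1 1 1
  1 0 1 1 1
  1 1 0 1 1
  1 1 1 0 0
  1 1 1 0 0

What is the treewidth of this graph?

A width-3 tree decomposition is:
Bags: B1 = {a, b, c, e}  B2 = {a, b, c, d}
Tree: B1–B2
Every bag has size at most 4, so the width is 4 − 1 = 3 and tw(G) ≤ 3. On the other hand G contains the 4-clique {a, b, c, d}. A clique must lie in a single bag of any decomposition, so no decomposition can have width below 3. Therefore the treewidth is 3.

3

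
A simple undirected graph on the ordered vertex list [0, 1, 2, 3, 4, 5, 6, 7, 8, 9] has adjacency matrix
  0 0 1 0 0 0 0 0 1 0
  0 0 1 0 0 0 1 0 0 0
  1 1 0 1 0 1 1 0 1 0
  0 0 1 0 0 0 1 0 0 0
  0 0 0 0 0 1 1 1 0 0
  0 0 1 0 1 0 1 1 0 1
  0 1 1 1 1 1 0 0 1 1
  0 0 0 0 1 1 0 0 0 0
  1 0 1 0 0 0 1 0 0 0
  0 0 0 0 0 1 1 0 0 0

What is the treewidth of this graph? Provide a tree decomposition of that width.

The largest bag has 3 vertices, giving width 2; this decomposition certifies tw(G) ≤ 2. On the other hand G contains the 3-clique {0, 2, 8}. A clique must lie in a single bag of any decomposition, so no decomposition can have width below 2. Hence tw(G) = 2 exactly.

Treewidth 2.
Bags: B1 = {4, 5, 6}  B2 = {2, 5, 6}  B3 = {1, 2, 6}  B4 = {5, 6, 9}  B5 = {2, 6, 8}  B6 = {2, 3, 6}  B7 = {4, 5, 7}  B8 = {0, 2, 8}
Tree: B1–B2, B2–B3, B2–B4, B2–B5, B5–B6, B1–B7, B5–B8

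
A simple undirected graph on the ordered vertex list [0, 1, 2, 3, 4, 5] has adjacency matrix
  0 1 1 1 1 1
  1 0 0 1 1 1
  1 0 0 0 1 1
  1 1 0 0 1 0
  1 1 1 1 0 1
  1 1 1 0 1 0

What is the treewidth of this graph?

A width-3 tree decomposition is:
Bags: B1 = {0, 1, 4, 5}  B2 = {0, 2, 4, 5}  B3 = {0, 1, 3, 4}
Tree: B1–B2, B1–B3
Every bag has size at most 4, so the width is 4 − 1 = 3 and tw(G) ≤ 3. For the lower bound, the 4 vertices {0, 1, 3, 4} are pairwise adjacent, and any tree decomposition puts a clique entirely inside one bag — forcing width ≥ 3. The upper and lower bounds meet at 3, so that is the treewidth.

3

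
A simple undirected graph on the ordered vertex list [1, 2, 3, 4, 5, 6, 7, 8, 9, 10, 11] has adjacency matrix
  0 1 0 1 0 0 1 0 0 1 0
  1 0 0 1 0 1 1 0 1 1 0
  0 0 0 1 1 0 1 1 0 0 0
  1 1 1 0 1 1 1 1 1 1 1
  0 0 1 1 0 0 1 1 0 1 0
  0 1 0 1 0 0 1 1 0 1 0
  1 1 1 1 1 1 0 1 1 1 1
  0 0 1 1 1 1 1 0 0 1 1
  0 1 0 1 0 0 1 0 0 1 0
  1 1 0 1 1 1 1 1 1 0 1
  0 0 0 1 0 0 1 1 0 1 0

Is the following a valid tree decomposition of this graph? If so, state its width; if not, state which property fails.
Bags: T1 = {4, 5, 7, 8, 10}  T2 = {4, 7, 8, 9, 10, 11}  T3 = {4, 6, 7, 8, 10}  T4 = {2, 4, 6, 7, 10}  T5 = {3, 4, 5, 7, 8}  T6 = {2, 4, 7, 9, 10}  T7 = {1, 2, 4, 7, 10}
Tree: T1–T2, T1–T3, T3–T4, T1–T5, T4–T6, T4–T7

No — bags containing vertex 9 are not connected in the tree.

A tree decomposition must satisfy three properties: every vertex lies in some bag; for every edge, both endpoints lie together in some bag; and for every vertex, the bags containing it form a connected subtree. Here bags containing vertex 9 are not connected in the tree, so the decomposition is invalid.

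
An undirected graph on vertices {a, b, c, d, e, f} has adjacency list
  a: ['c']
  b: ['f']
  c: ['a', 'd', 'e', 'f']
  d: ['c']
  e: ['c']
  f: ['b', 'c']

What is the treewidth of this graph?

A width-1 tree decomposition is:
Bags: B1 = {c, e}  B2 = {c, d}  B3 = {c, f}  B4 = {a, c}  B5 = {b, f}
Tree: B1–B2, B1–B3, B2–B4, B3–B5
Each bag holds 2 vertices, so the decomposition has width 1, which upper-bounds the treewidth. G has an edge, so its treewidth is at least 1. Therefore the treewidth is 1.

1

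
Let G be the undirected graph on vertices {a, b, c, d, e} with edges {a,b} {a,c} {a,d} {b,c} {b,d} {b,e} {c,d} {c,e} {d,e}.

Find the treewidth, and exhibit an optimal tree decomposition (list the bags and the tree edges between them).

Treewidth 3.
One optimal decomposition is:
Bags: B1 = {a, b, c, d}  B2 = {b, c, d, e}
Tree: B1–B2

Every bag has size at most 4, so the width is 4 − 1 = 3 and tw(G) ≤ 3. On the other hand G contains the 4-clique {b, c, d, e}. A clique must lie in a single bag of any decomposition, so no decomposition can have width below 3. Hence tw(G) = 3 exactly.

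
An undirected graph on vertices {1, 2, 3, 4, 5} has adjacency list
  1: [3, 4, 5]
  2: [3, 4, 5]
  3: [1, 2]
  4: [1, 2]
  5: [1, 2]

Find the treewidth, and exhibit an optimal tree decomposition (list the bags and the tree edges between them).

The largest bag has 3 vertices, giving width 2; this decomposition certifies tw(G) ≤ 2. For the lower bound, G contains the cycle 1–3–2–4–1, so G is not a forest; only forests have treewidth ≤ 1, hence tw(G) ≥ 2. Therefore the treewidth is 2.

Treewidth 2.
One such decomposition:
Bags: B1 = {1, 2, 3}  B2 = {1, 2, 4}  B3 = {1, 2, 5}
Tree: B1–B2, B2–B3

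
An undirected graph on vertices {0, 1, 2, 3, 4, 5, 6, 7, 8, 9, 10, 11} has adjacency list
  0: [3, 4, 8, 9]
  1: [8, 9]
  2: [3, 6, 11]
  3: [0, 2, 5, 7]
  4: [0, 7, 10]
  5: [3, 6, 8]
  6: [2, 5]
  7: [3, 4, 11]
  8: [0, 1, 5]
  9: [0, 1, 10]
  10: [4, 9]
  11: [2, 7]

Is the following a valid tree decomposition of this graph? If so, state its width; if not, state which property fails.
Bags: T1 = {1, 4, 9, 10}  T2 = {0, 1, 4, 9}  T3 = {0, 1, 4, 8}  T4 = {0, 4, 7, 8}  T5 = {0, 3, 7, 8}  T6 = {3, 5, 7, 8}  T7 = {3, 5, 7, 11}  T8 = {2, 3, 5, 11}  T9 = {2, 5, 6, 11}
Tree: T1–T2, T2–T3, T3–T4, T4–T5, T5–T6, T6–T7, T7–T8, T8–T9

Vertex coverage: the bags together contain {0, 1, 2, 3, 4, 5, 6, 7, 8, 9, 10, 11}, the full vertex set. Edge coverage: each edge of G has both endpoints in at least one bag. Running intersection: for every vertex, the bags containing it form a connected subtree. All three properties hold, so this is a valid tree decomposition of width max|bag| − 1 = 3, and hence tw(G) ≤ 3.

Yes; width 3.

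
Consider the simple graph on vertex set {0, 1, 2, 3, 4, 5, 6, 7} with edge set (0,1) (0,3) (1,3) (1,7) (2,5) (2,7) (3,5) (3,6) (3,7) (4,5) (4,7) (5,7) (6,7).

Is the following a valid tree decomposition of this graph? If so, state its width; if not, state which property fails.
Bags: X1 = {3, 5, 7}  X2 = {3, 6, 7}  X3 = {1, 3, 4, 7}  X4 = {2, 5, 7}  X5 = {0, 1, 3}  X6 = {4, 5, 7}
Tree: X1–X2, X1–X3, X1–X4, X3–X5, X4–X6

A tree decomposition must satisfy three properties: every vertex lies in some bag; for every edge, both endpoints lie together in some bag; and for every vertex, the bags containing it form a connected subtree. Here bags containing vertex 4 are not connected in the tree, so the decomposition is invalid.

No — bags containing vertex 4 are not connected in the tree.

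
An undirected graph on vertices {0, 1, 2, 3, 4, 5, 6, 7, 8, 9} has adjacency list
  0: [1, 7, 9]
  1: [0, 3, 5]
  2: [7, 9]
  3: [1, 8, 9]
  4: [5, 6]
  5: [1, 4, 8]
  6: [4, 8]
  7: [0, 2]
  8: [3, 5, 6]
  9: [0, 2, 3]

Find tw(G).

A width-2 tree decomposition is:
Bags: B1 = {4, 5, 6}  B2 = {5, 6, 8}  B3 = {1, 5, 8}  B4 = {1, 3, 8}  B5 = {0, 1, 3}  B6 = {0, 3, 9}  B7 = {0, 7, 9}  B8 = {2, 7, 9}
Tree: B1–B2, B2–B3, B3–B4, B4–B5, B5–B6, B6–B7, B7–B8
Each bag holds 3 vertices, so the decomposition has width 2, which upper-bounds the treewidth. For the lower bound, G contains the cycle 4–6–8–5–4, so G is not a forest; only forests have treewidth ≤ 1, hence tw(G) ≥ 2. Combining the bounds, tw(G) = 2.

2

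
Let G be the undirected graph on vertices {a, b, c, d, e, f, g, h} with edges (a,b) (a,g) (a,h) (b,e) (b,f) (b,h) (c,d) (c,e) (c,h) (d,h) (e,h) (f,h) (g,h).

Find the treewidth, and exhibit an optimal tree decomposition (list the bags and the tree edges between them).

Treewidth 2.
Bags: B1 = {a, b, h}  B2 = {a, g, h}  B3 = {b, e, h}  B4 = {c, e, h}  B5 = {b, f, h}  B6 = {c, d, h}
Tree: B1–B2, B1–B3, B3–B4, B3–B5, B4–B6

Every bag has size at most 3, so the width is 3 − 1 = 2 and tw(G) ≤ 2. Conversely, {c, d, h} is a clique of size 3, and the vertices of any clique must share a bag in every tree decomposition; so some bag has ≥ 3 vertices and tw(G) ≥ 2. The upper and lower bounds meet at 2, so that is the treewidth.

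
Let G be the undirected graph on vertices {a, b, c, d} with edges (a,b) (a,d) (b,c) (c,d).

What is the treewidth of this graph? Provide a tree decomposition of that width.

Treewidth 2.
One such decomposition:
Bags: B1 = {a, b, d}  B2 = {b, c, d}
Tree: B1–B2

Each bag holds 3 vertices, so the decomposition has width 2, which upper-bounds the treewidth. For the lower bound, G contains the cycle b–a–d–c–b, so G is not a forest; only forests have treewidth ≤ 1, hence tw(G) ≥ 2. Therefore the treewidth is 2.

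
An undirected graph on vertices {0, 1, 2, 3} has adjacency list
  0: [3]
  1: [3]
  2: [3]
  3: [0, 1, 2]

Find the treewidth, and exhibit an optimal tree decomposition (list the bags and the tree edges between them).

Treewidth 1.
One optimal decomposition is:
Bags: B1 = {0, 3}  B2 = {1, 3}  B3 = {2, 3}
Tree: B1–B2, B1–B3

Every bag has size at most 2, so the width is 2 − 1 = 1 and tw(G) ≤ 1. Any graph with an edge has treewidth ≥ 1, and G has the edge 0–3. Hence tw(G) = 1 exactly.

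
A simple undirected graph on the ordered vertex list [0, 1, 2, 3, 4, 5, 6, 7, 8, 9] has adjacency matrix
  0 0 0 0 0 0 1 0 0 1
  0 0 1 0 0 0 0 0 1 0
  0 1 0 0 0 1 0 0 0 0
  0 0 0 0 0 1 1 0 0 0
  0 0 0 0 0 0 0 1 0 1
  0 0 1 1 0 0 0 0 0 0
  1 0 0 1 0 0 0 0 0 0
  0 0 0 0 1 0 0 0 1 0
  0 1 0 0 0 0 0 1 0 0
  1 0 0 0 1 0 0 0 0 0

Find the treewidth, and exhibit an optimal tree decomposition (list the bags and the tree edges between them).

Treewidth 2.
One optimal decomposition is:
Bags: B1 = {0, 3, 6}  B2 = {0, 3, 5}  B3 = {0, 2, 5}  B4 = {0, 1, 2}  B5 = {0, 1, 8}  B6 = {0, 7, 8}  B7 = {0, 4, 7}  B8 = {0, 4, 9}
Tree: B1–B2, B2–B3, B3–B4, B4–B5, B5–B6, B6–B7, B7–B8

Each bag holds 3 vertices, so the decomposition has width 2, which upper-bounds the treewidth. Since 0–6–3–5–2–1–8–7–4–9–0 is a cycle in G, G is not acyclic. Forests are exactly the graphs of treewidth ≤ 1, so tw(G) ≥ 2. Therefore the treewidth is 2.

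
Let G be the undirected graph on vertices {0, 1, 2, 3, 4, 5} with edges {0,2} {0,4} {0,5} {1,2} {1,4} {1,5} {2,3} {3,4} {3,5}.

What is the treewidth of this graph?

A width-3 tree decomposition is:
Bags: B1 = {2, 3, 4, 5}  B2 = {0, 2, 4, 5}  B3 = {1, 2, 4, 5}
Tree: B1–B2, B2–B3
The largest bag has 4 vertices, giving width 3; this decomposition certifies tw(G) ≤ 3. For the lower bound: the 4 vertex sets {3,4}, {0,2}, {5}, {1} are disjoint, each induces a connected subgraph, and every pair is joined by at least one edge of G. Contracting each set to a single vertex therefore yields K_{4} as a minor, and since treewidth is minor-monotone, tw(G) ≥ tw(K_{4}) = 3. The upper and lower bounds meet at 3, so that is the treewidth.

3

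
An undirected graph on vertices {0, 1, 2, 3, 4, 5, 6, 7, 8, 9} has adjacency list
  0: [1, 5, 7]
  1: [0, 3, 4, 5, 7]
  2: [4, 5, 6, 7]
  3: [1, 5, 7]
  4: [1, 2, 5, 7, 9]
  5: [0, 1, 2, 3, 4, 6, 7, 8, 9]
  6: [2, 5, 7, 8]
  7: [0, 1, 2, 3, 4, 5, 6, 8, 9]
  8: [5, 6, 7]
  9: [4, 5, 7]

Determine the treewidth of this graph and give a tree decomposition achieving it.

Treewidth 3.
One such decomposition:
Bags: B1 = {2, 5, 6, 7}  B2 = {2, 4, 5, 7}  B3 = {1, 4, 5, 7}  B4 = {1, 3, 5, 7}  B5 = {4, 5, 7, 9}  B6 = {0, 1, 5, 7}  B7 = {5, 6, 7, 8}
Tree: B1–B2, B2–B3, B3–B4, B2–B5, B4–B6, B1–B7

Every bag has size at most 4, so the width is 4 − 1 = 3 and tw(G) ≤ 3. Conversely, {0, 1, 5, 7} is a clique of size 4, and the vertices of any clique must share a bag in every tree decomposition; so some bag has ≥ 4 vertices and tw(G) ≥ 3. Hence tw(G) = 3 exactly.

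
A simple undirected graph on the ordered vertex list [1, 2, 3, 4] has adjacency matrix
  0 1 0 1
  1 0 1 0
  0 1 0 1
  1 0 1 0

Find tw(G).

2

A width-2 tree decomposition is:
Bags: B1 = {1, 3, 4}  B2 = {1, 2, 3}
Tree: B1–B2
Every bag has size at most 3, so the width is 3 − 1 = 2 and tw(G) ≤ 2. For the lower bound, G contains the cycle 3–4–1–2–3, so G is not a forest; only forests have treewidth ≤ 1, hence tw(G) ≥ 2. Combining the bounds, tw(G) = 2.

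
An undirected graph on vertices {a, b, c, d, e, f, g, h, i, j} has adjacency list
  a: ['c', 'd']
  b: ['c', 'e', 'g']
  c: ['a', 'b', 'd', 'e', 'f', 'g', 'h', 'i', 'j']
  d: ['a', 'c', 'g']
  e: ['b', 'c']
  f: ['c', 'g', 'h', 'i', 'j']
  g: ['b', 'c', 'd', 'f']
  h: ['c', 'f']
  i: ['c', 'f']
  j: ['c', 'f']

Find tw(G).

A width-2 tree decomposition is:
Bags: B1 = {c, f, h}  B2 = {c, f, j}  B3 = {c, f, g}  B4 = {b, c, g}  B5 = {b, c, e}  B6 = {c, d, g}  B7 = {a, c, d}  B8 = {c, f, i}
Tree: B1–B2, B1–B3, B3–B4, B4–B5, B3–B6, B6–B7, B1–B8
Every bag has size at most 3, so the width is 3 − 1 = 2 and tw(G) ≤ 2. For the lower bound, the 3 vertices {c, d, g} are pairwise adjacent, and any tree decomposition puts a clique entirely inside one bag — forcing width ≥ 2. Combining the bounds, tw(G) = 2.

2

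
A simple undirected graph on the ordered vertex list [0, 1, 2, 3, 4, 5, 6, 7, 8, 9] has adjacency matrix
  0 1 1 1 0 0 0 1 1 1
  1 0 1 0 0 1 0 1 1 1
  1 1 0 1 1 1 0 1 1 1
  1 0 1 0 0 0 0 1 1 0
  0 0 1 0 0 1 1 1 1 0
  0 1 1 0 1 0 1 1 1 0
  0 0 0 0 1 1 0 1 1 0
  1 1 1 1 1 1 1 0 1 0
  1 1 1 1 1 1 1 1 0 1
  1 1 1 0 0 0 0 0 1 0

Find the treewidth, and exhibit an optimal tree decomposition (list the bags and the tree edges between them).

Treewidth 4.
One optimal decomposition is:
Bags: B1 = {1, 2, 5, 7, 8}  B2 = {0, 1, 2, 7, 8}  B3 = {2, 4, 5, 7, 8}  B4 = {4, 5, 6, 7, 8}  B5 = {0, 1, 2, 8, 9}  B6 = {0, 2, 3, 7, 8}
Tree: B1–B2, B1–B3, B3–B4, B2–B5, B2–B6

Each bag holds 5 vertices, so the decomposition has width 4, which upper-bounds the treewidth. Conversely, {0, 1, 2, 8, 9} is a clique of size 5, and the vertices of any clique must share a bag in every tree decomposition; so some bag has ≥ 5 vertices and tw(G) ≥ 4. The upper and lower bounds meet at 4, so that is the treewidth.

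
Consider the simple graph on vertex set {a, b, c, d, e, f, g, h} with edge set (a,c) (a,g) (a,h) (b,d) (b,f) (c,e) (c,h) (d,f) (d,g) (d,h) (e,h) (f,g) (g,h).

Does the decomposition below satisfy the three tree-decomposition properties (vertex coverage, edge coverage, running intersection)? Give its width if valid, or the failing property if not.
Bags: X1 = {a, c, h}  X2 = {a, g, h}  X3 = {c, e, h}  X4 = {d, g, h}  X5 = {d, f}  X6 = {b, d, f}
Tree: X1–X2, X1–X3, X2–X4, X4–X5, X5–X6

A tree decomposition must satisfy three properties: every vertex lies in some bag; for every edge, both endpoints lie together in some bag; and for every vertex, the bags containing it form a connected subtree. Here edge (g,f) lies in no bag, so the decomposition is invalid.

No — edge (g,f) lies in no bag.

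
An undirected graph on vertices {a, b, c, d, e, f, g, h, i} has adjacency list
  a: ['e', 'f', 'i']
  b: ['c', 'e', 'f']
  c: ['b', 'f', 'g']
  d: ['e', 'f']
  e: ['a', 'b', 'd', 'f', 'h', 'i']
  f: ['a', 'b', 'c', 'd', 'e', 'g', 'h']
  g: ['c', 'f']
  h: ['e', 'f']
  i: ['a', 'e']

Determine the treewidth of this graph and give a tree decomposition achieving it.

Treewidth 2.
One optimal decomposition is:
Bags: B1 = {b, c, f}  B2 = {b, e, f}  B3 = {c, f, g}  B4 = {a, e, f}  B5 = {a, e, i}  B6 = {d, e, f}  B7 = {e, f, h}
Tree: B1–B2, B1–B3, B2–B4, B4–B5, B2–B6, B4–B7

The largest bag has 3 vertices, giving width 2; this decomposition certifies tw(G) ≤ 2. On the other hand G contains the 3-clique {c, f, g}. A clique must lie in a single bag of any decomposition, so no decomposition can have width below 2. Combining the bounds, tw(G) = 2.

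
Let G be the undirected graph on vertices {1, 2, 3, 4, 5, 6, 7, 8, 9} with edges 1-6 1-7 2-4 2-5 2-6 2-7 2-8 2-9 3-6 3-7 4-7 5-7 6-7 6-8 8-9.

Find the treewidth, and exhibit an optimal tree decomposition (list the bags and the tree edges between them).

Treewidth 2.
One optimal decomposition is:
Bags: B1 = {2, 6, 7}  B2 = {2, 4, 7}  B3 = {2, 5, 7}  B4 = {1, 6, 7}  B5 = {3, 6, 7}  B6 = {2, 6, 8}  B7 = {2, 8, 9}
Tree: B1–B2, B1–B3, B1–B4, B4–B5, B1–B6, B6–B7

The largest bag has 3 vertices, giving width 2; this decomposition certifies tw(G) ≤ 2. On the other hand G contains the 3-clique {1, 6, 7}. A clique must lie in a single bag of any decomposition, so no decomposition can have width below 2. Combining the bounds, tw(G) = 2.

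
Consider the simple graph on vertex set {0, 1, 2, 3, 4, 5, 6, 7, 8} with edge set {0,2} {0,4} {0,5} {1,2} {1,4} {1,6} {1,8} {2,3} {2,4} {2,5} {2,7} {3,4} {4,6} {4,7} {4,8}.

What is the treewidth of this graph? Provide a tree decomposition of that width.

Treewidth 2.
One such decomposition:
Bags: B1 = {2, 4, 7}  B2 = {1, 2, 4}  B3 = {2, 3, 4}  B4 = {1, 4, 8}  B5 = {1, 4, 6}  B6 = {0, 2, 4}  B7 = {0, 2, 5}
Tree: B1–B2, B2–B3, B2–B4, B2–B5, B3–B6, B6–B7

The largest bag has 3 vertices, giving width 2; this decomposition certifies tw(G) ≤ 2. On the other hand G contains the 3-clique {1, 4, 8}. A clique must lie in a single bag of any decomposition, so no decomposition can have width below 2. The upper and lower bounds meet at 2, so that is the treewidth.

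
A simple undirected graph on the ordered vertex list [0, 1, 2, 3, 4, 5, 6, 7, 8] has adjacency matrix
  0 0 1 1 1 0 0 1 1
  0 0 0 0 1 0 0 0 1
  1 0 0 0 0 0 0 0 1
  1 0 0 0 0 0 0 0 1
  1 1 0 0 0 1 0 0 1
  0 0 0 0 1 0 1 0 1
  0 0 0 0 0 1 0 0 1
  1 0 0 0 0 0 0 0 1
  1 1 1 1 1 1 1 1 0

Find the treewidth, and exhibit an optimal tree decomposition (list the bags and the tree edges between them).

Treewidth 2.
Bags: B1 = {4, 5, 8}  B2 = {1, 4, 8}  B3 = {0, 4, 8}  B4 = {0, 2, 8}  B5 = {0, 7, 8}  B6 = {5, 6, 8}  B7 = {0, 3, 8}
Tree: B1–B2, B2–B3, B3–B4, B3–B5, B1–B6, B4–B7

Every bag has size at most 3, so the width is 3 − 1 = 2 and tw(G) ≤ 2. Conversely, {0, 2, 8} is a clique of size 3, and the vertices of any clique must share a bag in every tree decomposition; so some bag has ≥ 3 vertices and tw(G) ≥ 2. Therefore the treewidth is 2.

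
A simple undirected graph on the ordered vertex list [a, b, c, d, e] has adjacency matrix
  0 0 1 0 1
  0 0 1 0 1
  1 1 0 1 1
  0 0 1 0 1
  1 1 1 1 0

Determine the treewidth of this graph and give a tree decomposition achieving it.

Treewidth 2.
One such decomposition:
Bags: B1 = {b, c, e}  B2 = {a, c, e}  B3 = {c, d, e}
Tree: B1–B2, B1–B3

The largest bag has 3 vertices, giving width 2; this decomposition certifies tw(G) ≤ 2. Conversely, {c, d, e} is a clique of size 3, and the vertices of any clique must share a bag in every tree decomposition; so some bag has ≥ 3 vertices and tw(G) ≥ 2. Therefore the treewidth is 2.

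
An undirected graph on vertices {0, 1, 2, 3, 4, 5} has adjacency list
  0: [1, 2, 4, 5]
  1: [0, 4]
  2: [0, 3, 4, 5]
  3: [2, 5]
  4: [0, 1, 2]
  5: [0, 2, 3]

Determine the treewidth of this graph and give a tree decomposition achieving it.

Treewidth 2.
One such decomposition:
Bags: B1 = {0, 2, 4}  B2 = {0, 2, 5}  B3 = {2, 3, 5}  B4 = {0, 1, 4}
Tree: B1–B2, B2–B3, B1–B4

The largest bag has 3 vertices, giving width 2; this decomposition certifies tw(G) ≤ 2. For the lower bound, the 3 vertices {0, 1, 4} are pairwise adjacent, and any tree decomposition puts a clique entirely inside one bag — forcing width ≥ 2. The upper and lower bounds meet at 2, so that is the treewidth.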